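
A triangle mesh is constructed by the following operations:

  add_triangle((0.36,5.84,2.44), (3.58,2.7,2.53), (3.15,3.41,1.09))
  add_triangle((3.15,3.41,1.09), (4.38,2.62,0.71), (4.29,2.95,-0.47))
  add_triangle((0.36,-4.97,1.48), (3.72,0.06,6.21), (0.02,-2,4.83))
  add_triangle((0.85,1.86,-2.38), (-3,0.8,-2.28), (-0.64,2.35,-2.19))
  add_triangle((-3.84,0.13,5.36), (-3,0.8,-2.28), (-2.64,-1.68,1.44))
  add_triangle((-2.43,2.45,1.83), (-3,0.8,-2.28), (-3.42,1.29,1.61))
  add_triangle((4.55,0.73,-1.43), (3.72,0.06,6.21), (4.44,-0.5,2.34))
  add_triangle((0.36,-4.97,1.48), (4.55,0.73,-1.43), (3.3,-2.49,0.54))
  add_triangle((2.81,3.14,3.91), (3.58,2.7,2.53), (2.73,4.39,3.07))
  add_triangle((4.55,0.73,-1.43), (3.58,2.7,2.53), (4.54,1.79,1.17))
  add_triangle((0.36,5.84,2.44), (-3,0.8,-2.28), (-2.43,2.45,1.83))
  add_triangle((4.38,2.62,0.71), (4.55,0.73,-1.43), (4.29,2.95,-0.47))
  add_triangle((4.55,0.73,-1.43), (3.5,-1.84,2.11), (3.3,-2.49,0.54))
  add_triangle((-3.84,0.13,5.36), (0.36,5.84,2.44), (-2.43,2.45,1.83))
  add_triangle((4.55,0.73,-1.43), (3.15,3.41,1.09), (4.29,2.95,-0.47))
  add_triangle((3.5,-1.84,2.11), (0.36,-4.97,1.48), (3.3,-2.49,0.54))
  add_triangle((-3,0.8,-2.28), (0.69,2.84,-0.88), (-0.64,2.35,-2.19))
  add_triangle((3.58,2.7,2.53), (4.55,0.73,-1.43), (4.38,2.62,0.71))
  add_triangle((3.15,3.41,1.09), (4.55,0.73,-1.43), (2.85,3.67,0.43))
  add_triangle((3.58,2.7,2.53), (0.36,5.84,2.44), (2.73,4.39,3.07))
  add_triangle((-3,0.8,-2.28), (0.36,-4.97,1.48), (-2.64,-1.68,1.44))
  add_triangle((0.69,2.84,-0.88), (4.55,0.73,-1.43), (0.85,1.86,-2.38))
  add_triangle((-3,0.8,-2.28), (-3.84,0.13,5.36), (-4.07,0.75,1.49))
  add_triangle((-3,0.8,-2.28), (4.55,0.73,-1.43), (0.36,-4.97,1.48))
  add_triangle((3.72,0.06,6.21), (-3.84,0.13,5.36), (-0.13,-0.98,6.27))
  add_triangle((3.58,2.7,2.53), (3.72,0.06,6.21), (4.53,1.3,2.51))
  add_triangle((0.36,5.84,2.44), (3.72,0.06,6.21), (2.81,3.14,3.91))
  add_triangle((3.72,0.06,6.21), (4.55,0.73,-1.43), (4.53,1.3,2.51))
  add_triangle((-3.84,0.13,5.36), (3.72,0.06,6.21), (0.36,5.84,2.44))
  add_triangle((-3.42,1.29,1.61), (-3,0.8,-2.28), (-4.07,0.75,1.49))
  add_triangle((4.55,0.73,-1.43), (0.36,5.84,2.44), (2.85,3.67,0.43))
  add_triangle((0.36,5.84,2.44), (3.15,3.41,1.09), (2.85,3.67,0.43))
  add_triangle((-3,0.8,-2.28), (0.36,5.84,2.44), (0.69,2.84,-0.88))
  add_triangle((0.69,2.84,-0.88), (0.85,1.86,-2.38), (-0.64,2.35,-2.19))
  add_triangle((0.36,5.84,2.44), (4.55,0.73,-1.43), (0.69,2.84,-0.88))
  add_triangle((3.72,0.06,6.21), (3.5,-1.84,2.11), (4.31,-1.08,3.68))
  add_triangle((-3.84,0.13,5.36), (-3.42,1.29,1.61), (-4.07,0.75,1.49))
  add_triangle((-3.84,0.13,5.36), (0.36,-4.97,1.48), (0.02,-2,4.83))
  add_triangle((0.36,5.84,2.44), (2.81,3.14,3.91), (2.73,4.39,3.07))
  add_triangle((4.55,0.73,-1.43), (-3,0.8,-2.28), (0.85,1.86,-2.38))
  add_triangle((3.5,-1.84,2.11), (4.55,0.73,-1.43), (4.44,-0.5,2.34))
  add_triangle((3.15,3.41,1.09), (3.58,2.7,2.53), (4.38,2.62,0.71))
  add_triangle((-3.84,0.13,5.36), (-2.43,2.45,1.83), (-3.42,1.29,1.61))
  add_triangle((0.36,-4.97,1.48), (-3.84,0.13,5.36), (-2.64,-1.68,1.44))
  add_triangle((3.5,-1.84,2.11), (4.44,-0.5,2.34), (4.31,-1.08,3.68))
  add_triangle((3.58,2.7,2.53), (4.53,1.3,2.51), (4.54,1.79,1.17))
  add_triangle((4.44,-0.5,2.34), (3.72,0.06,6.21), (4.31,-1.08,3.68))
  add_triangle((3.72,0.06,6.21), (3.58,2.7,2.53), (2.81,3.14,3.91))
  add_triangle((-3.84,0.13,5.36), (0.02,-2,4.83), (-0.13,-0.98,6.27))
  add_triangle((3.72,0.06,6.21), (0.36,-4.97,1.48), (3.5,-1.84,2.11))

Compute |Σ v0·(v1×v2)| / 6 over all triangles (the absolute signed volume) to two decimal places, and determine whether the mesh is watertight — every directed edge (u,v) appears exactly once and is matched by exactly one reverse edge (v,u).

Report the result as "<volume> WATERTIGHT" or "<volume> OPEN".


Per-triangle v0·(v1×v2)/6:
  t1: +5.1236
  t2: +1.4604
  t3: +13.7074
  t4: +1.5199
  t5: +8.3273
  t6: +3.0976
  t7: +5.2634
  t8: +2.3653
  t9: +1.9815
  t10: +1.2434
  t11: +8.9608
  t12: +2.3018
  t13: +4.4779
  t14: +10.3088
  t15: -1.6329
  t16: +4.5985
  t17: +1.0455
  t18: +1.9509
  t19: +2.1475
  t20: +0.7501
  t21: +6.9608
  t22: +3.5062
  t23: +0.6607
  t24: +10.7398
  t25: +7.9083
  t26: +5.6549
  t27: +6.3532
  t28: +4.8090
  t29: +42.3568
  t30: +1.5720
  t31: -0.4072
  t32: +2.3023
  t33: +7.4439
  t34: +1.3093
  t35: +8.1921
  t36: +1.4725
  t37: +1.9100
  t38: +12.8774
  t39: +3.0721
  t40: +2.1595
  t41: +3.8517
  t42: +1.9353
  t43: +3.6204
  t44: +9.3684
  t45: +1.3902
  t46: +1.9001
  t47: +2.3691
  t48: +5.3331
  t49: +4.7301
  t50: +12.5491
Σ = +256.8997 → |volume| = 256.90

Directed edges: 150 total; 6 unmatched, e.g. (3.72,0.06,6.21)→(0.02,-2,4.83) → open.

256.90 OPEN


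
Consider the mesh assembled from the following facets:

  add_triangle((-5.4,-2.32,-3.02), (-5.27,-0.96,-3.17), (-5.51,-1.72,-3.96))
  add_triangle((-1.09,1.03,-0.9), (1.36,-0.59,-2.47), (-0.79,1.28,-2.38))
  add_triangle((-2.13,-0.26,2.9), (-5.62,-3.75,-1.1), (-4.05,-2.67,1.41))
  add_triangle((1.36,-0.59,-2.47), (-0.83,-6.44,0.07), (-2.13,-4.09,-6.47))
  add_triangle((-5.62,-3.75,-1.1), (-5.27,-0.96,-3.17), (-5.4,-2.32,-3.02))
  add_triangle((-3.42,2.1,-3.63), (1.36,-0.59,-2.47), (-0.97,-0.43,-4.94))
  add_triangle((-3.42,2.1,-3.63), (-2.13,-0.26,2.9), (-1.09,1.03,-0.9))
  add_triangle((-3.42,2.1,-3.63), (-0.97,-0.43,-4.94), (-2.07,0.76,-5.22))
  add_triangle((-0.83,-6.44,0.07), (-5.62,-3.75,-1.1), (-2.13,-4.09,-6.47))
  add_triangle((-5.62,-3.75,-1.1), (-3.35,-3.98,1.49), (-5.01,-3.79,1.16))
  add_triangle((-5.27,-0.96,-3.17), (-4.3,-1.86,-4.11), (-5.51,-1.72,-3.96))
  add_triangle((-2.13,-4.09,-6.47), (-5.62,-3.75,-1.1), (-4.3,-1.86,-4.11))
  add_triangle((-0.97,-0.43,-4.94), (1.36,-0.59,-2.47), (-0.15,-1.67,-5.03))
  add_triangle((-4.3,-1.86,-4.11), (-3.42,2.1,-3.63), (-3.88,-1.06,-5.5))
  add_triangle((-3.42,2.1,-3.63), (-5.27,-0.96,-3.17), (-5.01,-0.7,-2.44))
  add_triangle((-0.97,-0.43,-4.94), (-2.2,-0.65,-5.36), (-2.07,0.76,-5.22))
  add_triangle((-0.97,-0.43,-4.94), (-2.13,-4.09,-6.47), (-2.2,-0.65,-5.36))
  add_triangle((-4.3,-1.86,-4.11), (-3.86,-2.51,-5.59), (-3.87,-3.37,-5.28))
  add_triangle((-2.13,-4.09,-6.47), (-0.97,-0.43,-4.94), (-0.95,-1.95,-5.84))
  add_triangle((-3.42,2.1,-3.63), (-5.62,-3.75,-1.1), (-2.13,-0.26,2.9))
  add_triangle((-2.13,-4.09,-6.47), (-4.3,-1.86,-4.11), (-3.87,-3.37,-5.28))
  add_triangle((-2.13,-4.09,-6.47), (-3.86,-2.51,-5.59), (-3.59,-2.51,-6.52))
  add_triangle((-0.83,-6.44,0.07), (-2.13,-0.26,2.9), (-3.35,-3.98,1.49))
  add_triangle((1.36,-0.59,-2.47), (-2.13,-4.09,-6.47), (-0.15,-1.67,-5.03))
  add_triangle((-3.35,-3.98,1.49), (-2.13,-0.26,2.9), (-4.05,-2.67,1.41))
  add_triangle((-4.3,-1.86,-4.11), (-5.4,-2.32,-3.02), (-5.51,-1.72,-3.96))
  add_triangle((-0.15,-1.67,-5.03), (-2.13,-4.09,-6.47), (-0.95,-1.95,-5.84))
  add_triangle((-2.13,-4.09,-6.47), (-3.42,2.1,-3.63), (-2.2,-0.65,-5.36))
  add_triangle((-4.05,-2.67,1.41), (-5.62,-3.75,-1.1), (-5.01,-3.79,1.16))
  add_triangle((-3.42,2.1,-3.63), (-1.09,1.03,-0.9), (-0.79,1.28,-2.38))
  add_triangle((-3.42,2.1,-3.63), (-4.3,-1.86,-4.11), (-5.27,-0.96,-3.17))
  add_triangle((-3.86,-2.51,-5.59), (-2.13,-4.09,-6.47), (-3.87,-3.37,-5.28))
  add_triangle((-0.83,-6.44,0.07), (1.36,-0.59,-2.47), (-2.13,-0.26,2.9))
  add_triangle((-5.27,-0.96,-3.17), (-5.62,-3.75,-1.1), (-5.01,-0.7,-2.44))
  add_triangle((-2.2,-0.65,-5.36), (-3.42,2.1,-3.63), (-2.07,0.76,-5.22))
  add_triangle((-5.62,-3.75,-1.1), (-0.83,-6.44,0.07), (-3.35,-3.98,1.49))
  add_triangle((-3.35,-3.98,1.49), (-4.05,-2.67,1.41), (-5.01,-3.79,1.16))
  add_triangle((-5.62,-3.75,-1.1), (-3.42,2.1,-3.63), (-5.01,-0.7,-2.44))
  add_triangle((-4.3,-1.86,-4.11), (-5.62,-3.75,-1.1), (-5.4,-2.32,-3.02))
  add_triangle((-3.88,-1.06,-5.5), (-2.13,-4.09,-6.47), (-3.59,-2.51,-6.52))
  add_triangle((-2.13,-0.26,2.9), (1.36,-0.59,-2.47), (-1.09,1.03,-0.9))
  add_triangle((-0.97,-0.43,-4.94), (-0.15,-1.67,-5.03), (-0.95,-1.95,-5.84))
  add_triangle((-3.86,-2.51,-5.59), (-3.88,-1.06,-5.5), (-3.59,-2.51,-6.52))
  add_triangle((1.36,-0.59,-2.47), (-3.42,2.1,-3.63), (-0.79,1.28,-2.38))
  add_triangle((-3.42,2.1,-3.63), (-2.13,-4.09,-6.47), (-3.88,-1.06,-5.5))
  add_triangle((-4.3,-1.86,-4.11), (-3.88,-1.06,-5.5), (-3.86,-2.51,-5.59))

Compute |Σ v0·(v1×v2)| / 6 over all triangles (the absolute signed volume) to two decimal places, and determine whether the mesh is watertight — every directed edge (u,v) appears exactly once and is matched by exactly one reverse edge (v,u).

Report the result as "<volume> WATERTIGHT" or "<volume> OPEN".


157.03 WATERTIGHT

Per-triangle v0·(v1×v2)/6:
  t1: +0.9014
  t2: -0.1300
  t3: +2.2953
  t4: +14.3015
  t5: +2.1303
  t6: +2.8341
  t7: +1.2907
  t8: -0.6281
  t9: +33.9541
  t10: +2.5997
  t11: +0.3479
  t12: +13.8920
  t13: +1.6131
  t14: +4.4354
  t15: +1.6656
  t16: +1.3052
  t17: +3.2023
  t18: +1.3579
  t19: +1.5915
  t20: +16.8345
  t21: -1.7993
  t22: +1.9164
  t23: +5.5667
  t24: +1.9604
  t25: +2.8310
  t26: +1.0033
  t27: +1.2451
  t28: +4.5064
  t29: +0.9873
  t30: +0.4333
  t31: +5.1311
  t32: +2.4235
  t33: -1.1069
  t34: +1.7995
  t35: +2.5665
  t36: +11.4502
  t37: +0.8050
  t38: -1.3391
  t39: +2.0727
  t40: +0.1659
  t41: -0.8951
  t42: +0.7947
  t43: +1.2299
  t44: +1.5579
  t45: +4.0079
  t46: +1.9211
Σ = +157.0294 → |volume| = 157.03

Directed edges: 138 total, each appears once with its reverse present → watertight.


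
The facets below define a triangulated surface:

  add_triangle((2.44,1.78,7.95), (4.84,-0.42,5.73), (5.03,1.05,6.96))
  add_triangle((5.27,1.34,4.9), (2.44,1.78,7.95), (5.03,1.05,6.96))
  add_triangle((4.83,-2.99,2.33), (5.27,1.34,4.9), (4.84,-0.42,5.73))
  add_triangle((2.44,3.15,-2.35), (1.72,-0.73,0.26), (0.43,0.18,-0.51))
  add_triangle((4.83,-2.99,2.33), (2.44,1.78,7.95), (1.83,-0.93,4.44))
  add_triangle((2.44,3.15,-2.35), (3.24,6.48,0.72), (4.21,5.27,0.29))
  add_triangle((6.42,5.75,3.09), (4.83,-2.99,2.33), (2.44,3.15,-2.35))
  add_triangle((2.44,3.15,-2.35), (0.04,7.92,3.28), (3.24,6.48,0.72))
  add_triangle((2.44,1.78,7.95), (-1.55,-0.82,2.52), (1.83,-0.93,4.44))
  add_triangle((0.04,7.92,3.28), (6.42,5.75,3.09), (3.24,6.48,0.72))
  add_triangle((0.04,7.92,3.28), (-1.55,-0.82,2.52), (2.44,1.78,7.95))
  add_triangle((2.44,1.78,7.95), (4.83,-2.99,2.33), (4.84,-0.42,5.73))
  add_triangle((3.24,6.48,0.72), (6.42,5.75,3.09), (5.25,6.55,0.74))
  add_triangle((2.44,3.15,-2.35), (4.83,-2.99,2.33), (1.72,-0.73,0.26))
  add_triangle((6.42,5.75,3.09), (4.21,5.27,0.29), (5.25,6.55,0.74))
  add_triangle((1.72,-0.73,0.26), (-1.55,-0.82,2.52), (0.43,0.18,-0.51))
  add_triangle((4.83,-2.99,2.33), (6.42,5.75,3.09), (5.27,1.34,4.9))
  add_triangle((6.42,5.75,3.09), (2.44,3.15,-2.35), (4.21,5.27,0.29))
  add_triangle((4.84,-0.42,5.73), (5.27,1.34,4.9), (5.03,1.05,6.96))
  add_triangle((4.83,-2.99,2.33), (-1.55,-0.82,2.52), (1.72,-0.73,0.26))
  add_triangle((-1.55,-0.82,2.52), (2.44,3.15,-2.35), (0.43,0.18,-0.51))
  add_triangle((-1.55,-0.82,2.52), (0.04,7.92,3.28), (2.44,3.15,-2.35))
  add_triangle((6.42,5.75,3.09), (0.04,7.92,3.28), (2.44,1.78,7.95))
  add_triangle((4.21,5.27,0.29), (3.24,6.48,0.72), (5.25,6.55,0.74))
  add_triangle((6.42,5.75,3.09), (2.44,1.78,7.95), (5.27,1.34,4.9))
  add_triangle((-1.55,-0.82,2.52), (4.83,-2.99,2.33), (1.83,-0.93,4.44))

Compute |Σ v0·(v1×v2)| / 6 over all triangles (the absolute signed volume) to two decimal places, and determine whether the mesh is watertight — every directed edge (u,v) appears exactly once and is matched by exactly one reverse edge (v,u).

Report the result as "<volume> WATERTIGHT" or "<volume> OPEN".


239.48 WATERTIGHT

Per-triangle v0·(v1×v2)/6:
  t1: +4.4542
  t2: +3.4680
  t3: +7.6893
  t4: +0.4074
  t5: +8.3164
  t6: +4.3166
  t7: +27.5837
  t8: +9.1886
  t9: +6.7805
  t10: +19.5657
  t11: +23.8943
  t12: +5.0527
  t13: +5.1814
  t14: +1.1870
  t15: +0.5664
  t16: -0.0426
  t17: +18.4825
  t18: +3.8621
  t19: +3.0629
  t20: -0.0644
  t21: -0.1107
  t22: -1.6929
  t23: +58.5738
  t24: +0.6512
  t25: +23.4796
  t26: +5.6294
Σ = +239.4830 → |volume| = 239.48

Directed edges: 78 total, each appears once with its reverse present → watertight.


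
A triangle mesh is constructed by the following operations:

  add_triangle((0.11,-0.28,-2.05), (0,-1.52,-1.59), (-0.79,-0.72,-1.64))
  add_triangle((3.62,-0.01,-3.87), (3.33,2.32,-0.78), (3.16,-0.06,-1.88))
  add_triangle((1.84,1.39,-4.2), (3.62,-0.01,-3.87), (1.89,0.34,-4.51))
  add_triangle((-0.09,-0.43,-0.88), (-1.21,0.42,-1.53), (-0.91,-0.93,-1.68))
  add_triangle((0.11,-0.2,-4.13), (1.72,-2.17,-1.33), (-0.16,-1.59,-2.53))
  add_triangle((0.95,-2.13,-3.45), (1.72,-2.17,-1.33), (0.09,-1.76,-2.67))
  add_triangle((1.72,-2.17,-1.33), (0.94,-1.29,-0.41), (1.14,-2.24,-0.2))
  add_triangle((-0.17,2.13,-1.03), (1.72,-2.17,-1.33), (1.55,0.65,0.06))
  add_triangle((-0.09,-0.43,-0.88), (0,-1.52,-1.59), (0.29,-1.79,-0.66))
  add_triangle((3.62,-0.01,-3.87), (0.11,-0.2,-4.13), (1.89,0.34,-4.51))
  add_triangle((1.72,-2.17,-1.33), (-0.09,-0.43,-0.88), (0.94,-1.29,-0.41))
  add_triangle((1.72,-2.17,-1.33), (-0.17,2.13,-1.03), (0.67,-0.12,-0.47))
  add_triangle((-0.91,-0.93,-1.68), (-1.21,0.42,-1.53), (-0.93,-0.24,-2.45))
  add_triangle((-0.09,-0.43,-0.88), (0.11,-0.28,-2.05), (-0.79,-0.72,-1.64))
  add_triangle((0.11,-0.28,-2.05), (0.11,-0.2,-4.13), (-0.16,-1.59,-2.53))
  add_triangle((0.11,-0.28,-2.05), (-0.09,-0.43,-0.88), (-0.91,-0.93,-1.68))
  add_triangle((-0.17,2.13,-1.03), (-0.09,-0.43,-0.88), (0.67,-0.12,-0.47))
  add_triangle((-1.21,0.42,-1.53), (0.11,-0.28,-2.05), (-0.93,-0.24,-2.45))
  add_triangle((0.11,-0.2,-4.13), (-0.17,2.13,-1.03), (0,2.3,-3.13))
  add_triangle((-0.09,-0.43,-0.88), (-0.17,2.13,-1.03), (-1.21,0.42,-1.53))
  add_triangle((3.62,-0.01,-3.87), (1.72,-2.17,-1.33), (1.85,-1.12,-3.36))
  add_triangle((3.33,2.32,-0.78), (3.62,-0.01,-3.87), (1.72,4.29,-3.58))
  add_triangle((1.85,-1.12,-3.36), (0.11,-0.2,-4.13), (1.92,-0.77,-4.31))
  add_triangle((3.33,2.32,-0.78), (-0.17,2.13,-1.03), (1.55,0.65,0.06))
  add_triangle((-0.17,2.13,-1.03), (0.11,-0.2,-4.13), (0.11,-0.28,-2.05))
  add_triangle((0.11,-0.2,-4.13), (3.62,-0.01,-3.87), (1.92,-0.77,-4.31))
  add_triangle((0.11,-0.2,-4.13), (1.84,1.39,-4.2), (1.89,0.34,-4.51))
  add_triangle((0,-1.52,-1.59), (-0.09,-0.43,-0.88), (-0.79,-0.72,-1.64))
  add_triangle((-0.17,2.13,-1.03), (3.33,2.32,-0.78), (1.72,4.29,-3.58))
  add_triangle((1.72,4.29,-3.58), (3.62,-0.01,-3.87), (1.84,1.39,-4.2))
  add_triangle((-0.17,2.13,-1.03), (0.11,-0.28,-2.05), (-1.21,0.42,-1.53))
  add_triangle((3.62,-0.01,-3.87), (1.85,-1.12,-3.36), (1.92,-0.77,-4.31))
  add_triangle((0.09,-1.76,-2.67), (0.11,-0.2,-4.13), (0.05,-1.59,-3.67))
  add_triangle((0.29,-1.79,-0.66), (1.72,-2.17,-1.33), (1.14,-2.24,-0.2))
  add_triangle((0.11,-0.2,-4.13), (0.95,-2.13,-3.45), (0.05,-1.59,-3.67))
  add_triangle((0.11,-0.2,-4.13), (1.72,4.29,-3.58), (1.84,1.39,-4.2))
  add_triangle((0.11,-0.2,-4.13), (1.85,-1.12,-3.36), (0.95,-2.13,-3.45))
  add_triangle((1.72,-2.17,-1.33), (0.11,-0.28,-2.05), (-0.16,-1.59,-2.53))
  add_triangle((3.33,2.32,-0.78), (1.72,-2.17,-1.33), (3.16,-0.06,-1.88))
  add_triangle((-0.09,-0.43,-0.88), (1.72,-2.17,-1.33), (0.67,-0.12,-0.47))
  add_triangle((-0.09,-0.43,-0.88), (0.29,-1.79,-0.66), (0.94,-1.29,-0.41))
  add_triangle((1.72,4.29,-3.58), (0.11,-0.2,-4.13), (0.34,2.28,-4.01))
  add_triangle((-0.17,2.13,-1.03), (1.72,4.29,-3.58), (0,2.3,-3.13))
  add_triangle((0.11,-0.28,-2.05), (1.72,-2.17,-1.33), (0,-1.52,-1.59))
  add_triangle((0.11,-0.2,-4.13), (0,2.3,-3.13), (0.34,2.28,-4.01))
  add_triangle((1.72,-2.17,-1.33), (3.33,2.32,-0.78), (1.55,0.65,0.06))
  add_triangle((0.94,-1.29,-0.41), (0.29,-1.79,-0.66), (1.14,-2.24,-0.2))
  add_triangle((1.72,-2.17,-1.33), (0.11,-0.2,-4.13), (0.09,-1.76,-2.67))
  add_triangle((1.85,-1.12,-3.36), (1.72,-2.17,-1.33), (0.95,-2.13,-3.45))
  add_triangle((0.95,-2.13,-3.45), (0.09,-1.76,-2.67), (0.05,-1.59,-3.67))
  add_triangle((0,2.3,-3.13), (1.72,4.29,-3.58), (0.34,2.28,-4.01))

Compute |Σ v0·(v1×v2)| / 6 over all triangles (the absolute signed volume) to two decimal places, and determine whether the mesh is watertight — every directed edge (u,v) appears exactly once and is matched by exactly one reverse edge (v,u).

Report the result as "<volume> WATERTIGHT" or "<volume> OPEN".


42.70 OPEN

Per-triangle v0·(v1×v2)/6:
  t1: +0.3764
  t2: +2.1914
  t3: +1.6303
  t4: -0.1433
  t5: +2.0312
  t6: +0.5873
  t7: +0.0525
  t8: -1.5586
  t9: -0.0040
  t10: +1.1357
  t11: -0.0777
  t12: +0.2679
  t13: +0.2600
  t14: -0.0697
  t15: -0.0842
  t16: +0.0730
  t17: -0.2784
  t18: +0.1863
  t19: +0.2081
  t20: -0.3958
  t21: +2.1479
  t22: +9.6503
  t23: +0.5093
  t24: +0.2727
  t25: -0.0586
  t26: +1.5792
  t27: +1.2769
  t28: -0.0659
  t29: +2.1290
  t30: +4.3203
  t31: +0.9540
  t32: +0.8807
  t33: -0.0720
  t34: +0.3784
  t35: +0.8987
  t36: +3.5274
  t37: +1.8133
  t38: -0.9019
  t39: +0.9671
  t40: -0.1899
  t41: -0.1542
  t42: +2.0504
  t43: +1.3792
  t44: +0.7918
  t45: +0.5355
  t46: +1.0121
  t47: -0.1213
  t48: -1.8635
  t49: +1.4602
  t50: +0.3124
  t51: +0.8925
Σ = +42.7006 → |volume| = 42.70

Directed edges: 153 total; 9 unmatched, e.g. (3.16,-0.06,-1.88)→(3.62,-0.01,-3.87) → open.


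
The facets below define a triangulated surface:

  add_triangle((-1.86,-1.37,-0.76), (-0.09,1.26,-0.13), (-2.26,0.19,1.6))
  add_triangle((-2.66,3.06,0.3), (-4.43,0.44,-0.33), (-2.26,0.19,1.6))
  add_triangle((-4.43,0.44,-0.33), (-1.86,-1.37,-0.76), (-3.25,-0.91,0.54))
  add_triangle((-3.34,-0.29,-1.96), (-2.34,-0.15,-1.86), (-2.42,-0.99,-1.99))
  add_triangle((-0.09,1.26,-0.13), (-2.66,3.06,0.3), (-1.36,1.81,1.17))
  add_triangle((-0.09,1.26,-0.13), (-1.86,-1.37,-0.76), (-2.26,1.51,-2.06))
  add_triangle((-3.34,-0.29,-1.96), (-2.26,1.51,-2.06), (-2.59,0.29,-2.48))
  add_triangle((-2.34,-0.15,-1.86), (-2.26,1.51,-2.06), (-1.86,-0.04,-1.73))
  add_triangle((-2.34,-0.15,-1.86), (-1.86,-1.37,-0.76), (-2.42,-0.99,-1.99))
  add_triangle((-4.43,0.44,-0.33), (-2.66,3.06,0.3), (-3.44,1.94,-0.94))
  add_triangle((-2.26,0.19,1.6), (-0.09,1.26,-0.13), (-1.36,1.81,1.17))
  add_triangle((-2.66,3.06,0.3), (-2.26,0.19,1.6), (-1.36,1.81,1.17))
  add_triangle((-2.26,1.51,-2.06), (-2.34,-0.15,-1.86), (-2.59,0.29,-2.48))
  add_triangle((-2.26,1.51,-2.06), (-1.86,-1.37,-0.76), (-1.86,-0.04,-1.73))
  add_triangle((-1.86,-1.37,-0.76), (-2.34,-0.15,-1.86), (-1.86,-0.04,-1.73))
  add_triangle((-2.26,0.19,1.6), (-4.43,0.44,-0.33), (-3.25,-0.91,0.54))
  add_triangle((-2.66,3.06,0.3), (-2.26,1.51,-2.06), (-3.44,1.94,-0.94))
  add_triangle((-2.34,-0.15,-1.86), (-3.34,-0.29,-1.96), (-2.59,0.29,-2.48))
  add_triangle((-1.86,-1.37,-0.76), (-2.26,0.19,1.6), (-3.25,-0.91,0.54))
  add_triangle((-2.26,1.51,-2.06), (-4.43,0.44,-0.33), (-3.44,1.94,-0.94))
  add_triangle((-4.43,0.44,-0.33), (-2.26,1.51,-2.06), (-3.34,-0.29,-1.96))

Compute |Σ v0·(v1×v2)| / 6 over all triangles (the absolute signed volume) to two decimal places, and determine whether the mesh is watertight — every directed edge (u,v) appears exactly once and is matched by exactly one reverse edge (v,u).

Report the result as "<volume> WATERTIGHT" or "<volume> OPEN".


14.71 OPEN

Per-triangle v0·(v1×v2)/6:
  t1: -1.0911
  t2: +3.6630
  t3: +1.4634
  t4: +0.2282
  t5: +0.5365
  t6: -0.3755
  t7: +0.7016
  t8: +0.1542
  t9: -0.2663
  t10: +1.9993
  t11: -0.2215
  t12: +1.2325
  t13: -0.2250
  t14: -0.4860
  t15: +0.1005
  t16: +1.5897
  t17: +1.4287
  t18: +0.1111
  t19: +0.0868
  t20: +1.5834
  t21: +2.4925
Σ = +14.7059 → |volume| = 14.71

Directed edges: 63 total; 7 unmatched, e.g. (-4.43,0.44,-0.33)→(-1.86,-1.37,-0.76) → open.


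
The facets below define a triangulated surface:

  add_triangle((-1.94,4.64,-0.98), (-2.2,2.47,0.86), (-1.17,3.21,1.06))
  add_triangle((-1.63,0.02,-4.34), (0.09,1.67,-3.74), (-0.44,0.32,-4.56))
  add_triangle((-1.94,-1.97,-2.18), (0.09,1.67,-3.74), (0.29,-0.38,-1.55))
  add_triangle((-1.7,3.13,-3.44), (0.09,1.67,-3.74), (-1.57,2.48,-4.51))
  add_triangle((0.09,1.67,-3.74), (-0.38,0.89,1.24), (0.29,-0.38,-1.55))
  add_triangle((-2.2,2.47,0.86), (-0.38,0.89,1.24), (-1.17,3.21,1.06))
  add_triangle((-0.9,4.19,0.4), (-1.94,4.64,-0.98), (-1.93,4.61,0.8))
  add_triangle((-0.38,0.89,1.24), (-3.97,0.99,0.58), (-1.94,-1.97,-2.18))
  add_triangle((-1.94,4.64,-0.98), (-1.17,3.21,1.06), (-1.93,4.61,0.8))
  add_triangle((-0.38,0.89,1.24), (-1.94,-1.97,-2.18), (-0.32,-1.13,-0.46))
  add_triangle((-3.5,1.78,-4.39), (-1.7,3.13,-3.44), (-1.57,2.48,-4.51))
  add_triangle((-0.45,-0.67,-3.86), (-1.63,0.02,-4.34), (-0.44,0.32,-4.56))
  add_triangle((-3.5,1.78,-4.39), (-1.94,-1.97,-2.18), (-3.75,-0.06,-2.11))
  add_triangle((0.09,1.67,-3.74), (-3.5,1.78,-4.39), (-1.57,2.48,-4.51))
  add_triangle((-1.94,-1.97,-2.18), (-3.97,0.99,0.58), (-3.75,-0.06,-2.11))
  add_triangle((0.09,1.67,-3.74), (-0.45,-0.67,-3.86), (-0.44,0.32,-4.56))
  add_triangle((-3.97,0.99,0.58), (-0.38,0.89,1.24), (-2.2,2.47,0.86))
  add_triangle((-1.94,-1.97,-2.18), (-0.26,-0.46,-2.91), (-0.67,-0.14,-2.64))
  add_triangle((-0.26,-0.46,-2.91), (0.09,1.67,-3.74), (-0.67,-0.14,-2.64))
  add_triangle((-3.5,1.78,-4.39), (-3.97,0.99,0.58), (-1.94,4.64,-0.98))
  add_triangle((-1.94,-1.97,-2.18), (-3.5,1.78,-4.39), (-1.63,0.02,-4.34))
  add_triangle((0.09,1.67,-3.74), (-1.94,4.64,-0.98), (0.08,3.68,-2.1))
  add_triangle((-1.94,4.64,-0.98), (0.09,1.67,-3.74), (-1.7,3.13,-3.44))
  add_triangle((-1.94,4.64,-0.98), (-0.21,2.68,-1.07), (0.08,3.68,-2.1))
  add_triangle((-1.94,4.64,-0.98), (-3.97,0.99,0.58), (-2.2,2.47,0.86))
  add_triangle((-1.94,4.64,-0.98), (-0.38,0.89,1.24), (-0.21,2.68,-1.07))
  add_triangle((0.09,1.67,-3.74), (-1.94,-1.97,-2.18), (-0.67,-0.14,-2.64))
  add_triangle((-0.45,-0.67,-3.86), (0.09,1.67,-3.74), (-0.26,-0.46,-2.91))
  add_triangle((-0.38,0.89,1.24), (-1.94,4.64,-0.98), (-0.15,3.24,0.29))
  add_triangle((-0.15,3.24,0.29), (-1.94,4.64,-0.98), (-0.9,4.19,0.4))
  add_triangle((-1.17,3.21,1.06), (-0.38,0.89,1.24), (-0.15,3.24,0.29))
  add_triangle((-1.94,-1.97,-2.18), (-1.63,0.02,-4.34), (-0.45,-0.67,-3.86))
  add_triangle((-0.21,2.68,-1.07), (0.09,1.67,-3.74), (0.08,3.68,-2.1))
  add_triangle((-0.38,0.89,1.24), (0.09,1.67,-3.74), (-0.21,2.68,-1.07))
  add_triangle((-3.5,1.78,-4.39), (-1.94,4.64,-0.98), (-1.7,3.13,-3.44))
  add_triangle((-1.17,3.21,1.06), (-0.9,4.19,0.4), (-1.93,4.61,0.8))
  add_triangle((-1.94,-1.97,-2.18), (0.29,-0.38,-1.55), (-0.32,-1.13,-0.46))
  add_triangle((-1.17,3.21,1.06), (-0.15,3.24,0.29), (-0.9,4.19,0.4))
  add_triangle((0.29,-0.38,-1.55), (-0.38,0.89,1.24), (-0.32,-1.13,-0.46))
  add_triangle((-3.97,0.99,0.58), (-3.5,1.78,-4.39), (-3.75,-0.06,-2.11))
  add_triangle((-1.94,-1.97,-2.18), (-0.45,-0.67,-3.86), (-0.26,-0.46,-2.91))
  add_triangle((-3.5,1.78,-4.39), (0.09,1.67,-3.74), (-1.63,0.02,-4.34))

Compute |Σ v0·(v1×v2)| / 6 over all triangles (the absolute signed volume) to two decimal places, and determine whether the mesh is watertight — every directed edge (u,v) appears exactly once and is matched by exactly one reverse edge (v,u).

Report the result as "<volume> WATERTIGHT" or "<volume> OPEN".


62.73 WATERTIGHT

Per-triangle v0·(v1×v2)/6:
  t1: +1.7528
  t2: +1.1982
  t3: +1.7952
  t4: +1.1497
  t5: -0.0066
  t6: +0.6566
  t7: +1.1710
  t8: +0.6269
  t9: -0.2395
  t10: +0.3925
  t11: +2.0749
  t12: +0.8493
  t13: +4.1825
  t14: +1.2363
  t15: +2.6932
  t16: +0.2395
  t17: +1.2225
  t18: -0.5770
  t19: -0.5331
  t20: +12.7204
  t21: +4.0786
  t22: +3.4337
  t23: +2.7190
  t24: +0.3006
  t25: +3.0874
  t26: +1.0024
  t27: -0.2921
  t28: +0.1030
  t29: -1.3362
  t30: +0.5552
  t31: +0.4986
  t32: +1.9897
  t33: -0.4434
  t34: -0.2685
  t35: +4.7075
  t36: +0.3738
  t37: +0.4664
  t38: +0.2808
  t39: -0.1004
  t40: +4.8227
  t41: +0.0322
  t42: +4.1157
Σ = +62.7316 → |volume| = 62.73

Directed edges: 126 total, each appears once with its reverse present → watertight.


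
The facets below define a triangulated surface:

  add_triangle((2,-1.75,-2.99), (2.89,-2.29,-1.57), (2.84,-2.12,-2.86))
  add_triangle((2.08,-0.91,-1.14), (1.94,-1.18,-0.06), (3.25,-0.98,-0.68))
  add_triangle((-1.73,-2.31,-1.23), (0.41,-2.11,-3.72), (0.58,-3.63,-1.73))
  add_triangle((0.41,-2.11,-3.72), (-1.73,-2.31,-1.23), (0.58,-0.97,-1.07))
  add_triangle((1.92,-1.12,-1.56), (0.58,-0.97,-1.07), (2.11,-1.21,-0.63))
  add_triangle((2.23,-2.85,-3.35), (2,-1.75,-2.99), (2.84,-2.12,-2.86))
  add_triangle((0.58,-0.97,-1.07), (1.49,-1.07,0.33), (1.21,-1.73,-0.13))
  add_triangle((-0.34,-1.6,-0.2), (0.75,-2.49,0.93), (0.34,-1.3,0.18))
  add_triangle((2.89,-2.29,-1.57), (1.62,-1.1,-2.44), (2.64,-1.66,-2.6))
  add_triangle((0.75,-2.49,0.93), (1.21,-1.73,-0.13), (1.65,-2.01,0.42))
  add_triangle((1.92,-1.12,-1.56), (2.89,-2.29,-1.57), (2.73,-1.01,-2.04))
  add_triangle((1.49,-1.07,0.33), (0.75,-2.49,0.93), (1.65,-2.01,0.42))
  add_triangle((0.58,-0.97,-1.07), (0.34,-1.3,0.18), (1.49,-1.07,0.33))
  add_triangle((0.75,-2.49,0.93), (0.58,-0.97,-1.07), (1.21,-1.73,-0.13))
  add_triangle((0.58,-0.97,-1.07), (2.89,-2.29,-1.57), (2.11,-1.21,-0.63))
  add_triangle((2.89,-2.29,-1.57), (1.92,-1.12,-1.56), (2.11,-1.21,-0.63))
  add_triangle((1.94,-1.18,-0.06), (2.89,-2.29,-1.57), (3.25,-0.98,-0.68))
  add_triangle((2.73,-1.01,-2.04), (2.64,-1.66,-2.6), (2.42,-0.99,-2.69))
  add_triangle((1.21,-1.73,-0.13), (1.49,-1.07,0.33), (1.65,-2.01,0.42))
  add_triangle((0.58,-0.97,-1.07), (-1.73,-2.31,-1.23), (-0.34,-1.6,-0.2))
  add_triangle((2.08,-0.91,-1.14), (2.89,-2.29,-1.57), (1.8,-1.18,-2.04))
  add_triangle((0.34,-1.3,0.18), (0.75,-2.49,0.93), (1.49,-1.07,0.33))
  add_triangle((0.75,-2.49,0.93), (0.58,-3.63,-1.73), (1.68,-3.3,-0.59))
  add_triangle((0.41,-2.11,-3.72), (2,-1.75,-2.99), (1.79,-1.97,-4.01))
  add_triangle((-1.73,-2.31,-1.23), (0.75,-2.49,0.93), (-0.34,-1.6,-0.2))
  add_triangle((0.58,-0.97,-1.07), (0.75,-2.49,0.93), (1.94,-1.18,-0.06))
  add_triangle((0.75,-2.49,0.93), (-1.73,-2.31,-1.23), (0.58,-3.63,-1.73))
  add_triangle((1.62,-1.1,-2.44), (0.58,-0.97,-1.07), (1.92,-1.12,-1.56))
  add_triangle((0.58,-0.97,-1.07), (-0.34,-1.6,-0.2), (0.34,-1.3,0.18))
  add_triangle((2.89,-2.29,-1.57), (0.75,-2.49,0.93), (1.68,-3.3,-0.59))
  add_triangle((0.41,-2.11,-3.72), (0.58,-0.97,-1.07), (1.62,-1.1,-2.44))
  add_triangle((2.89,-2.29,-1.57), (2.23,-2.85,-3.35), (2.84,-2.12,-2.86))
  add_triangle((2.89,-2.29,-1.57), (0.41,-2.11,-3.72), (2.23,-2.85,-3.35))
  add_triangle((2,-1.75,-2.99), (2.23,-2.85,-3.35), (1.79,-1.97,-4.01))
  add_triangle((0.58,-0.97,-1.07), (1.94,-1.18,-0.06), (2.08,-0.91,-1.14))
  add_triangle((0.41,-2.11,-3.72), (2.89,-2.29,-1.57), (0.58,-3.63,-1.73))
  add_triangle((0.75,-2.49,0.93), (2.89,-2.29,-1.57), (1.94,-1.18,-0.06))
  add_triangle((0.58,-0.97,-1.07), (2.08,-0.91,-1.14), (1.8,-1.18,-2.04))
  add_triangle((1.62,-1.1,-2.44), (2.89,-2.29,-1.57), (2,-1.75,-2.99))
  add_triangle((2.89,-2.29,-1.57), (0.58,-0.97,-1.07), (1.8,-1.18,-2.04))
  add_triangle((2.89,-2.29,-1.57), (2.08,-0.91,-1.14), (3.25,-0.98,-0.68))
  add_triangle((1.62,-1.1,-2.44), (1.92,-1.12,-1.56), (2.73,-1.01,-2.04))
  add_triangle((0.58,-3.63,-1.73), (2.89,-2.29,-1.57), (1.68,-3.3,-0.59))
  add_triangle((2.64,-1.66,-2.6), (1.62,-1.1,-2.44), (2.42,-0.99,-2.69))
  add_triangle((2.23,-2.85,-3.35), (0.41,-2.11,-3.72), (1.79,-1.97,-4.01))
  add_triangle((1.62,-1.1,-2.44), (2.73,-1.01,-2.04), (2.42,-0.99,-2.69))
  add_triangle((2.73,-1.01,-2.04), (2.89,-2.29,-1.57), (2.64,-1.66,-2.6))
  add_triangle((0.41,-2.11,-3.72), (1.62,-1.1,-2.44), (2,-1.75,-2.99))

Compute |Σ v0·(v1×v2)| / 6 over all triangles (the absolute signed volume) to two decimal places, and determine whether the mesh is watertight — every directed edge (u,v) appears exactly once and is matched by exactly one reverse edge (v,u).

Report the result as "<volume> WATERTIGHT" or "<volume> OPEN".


Per-triangle v0·(v1×v2)/6:
  t1: -0.2244
  t2: -0.2801
  t3: +3.4529
  t4: -0.8819
  t5: -0.2152
  t6: +0.4132
  t7: +0.2016
  t8: -0.0872
  t9: +0.2214
  t10: +0.2419
  t11: -0.1795
  t12: +0.1301
  t13: -0.3286
  t14: +0.3168
  t15: -0.0410
  t16: +0.2148
  t17: +0.5769
  t18: +0.2471
  t19: +0.0932
  t20: -0.5108
  t21: +0.3765
  t22: -0.1496
  t23: +1.2668
  t24: -0.3605
  t25: -0.0891
  t26: -0.8821
  t27: +2.6606
  t28: -0.1974
  t29: -0.2277
  t30: +0.9737
  t31: -0.3855
  t32: +0.8214
  t33: +0.0145
  t34: +0.3975
  t35: -0.3355
  t36: +4.1240
  t37: +1.1377
  t38: -0.1592
  t39: +0.2925
  t40: +0.3507
  t41: +0.3937
  t42: -0.2006
  t43: +1.8345
  t44: +0.2085
  t45: +1.1452
  t46: -0.1479
  t47: +0.5317
  t48: +0.3394
Σ = +17.0948 → |volume| = 17.09

Directed edges: 144 total, each appears once with its reverse present → watertight.

17.09 WATERTIGHT


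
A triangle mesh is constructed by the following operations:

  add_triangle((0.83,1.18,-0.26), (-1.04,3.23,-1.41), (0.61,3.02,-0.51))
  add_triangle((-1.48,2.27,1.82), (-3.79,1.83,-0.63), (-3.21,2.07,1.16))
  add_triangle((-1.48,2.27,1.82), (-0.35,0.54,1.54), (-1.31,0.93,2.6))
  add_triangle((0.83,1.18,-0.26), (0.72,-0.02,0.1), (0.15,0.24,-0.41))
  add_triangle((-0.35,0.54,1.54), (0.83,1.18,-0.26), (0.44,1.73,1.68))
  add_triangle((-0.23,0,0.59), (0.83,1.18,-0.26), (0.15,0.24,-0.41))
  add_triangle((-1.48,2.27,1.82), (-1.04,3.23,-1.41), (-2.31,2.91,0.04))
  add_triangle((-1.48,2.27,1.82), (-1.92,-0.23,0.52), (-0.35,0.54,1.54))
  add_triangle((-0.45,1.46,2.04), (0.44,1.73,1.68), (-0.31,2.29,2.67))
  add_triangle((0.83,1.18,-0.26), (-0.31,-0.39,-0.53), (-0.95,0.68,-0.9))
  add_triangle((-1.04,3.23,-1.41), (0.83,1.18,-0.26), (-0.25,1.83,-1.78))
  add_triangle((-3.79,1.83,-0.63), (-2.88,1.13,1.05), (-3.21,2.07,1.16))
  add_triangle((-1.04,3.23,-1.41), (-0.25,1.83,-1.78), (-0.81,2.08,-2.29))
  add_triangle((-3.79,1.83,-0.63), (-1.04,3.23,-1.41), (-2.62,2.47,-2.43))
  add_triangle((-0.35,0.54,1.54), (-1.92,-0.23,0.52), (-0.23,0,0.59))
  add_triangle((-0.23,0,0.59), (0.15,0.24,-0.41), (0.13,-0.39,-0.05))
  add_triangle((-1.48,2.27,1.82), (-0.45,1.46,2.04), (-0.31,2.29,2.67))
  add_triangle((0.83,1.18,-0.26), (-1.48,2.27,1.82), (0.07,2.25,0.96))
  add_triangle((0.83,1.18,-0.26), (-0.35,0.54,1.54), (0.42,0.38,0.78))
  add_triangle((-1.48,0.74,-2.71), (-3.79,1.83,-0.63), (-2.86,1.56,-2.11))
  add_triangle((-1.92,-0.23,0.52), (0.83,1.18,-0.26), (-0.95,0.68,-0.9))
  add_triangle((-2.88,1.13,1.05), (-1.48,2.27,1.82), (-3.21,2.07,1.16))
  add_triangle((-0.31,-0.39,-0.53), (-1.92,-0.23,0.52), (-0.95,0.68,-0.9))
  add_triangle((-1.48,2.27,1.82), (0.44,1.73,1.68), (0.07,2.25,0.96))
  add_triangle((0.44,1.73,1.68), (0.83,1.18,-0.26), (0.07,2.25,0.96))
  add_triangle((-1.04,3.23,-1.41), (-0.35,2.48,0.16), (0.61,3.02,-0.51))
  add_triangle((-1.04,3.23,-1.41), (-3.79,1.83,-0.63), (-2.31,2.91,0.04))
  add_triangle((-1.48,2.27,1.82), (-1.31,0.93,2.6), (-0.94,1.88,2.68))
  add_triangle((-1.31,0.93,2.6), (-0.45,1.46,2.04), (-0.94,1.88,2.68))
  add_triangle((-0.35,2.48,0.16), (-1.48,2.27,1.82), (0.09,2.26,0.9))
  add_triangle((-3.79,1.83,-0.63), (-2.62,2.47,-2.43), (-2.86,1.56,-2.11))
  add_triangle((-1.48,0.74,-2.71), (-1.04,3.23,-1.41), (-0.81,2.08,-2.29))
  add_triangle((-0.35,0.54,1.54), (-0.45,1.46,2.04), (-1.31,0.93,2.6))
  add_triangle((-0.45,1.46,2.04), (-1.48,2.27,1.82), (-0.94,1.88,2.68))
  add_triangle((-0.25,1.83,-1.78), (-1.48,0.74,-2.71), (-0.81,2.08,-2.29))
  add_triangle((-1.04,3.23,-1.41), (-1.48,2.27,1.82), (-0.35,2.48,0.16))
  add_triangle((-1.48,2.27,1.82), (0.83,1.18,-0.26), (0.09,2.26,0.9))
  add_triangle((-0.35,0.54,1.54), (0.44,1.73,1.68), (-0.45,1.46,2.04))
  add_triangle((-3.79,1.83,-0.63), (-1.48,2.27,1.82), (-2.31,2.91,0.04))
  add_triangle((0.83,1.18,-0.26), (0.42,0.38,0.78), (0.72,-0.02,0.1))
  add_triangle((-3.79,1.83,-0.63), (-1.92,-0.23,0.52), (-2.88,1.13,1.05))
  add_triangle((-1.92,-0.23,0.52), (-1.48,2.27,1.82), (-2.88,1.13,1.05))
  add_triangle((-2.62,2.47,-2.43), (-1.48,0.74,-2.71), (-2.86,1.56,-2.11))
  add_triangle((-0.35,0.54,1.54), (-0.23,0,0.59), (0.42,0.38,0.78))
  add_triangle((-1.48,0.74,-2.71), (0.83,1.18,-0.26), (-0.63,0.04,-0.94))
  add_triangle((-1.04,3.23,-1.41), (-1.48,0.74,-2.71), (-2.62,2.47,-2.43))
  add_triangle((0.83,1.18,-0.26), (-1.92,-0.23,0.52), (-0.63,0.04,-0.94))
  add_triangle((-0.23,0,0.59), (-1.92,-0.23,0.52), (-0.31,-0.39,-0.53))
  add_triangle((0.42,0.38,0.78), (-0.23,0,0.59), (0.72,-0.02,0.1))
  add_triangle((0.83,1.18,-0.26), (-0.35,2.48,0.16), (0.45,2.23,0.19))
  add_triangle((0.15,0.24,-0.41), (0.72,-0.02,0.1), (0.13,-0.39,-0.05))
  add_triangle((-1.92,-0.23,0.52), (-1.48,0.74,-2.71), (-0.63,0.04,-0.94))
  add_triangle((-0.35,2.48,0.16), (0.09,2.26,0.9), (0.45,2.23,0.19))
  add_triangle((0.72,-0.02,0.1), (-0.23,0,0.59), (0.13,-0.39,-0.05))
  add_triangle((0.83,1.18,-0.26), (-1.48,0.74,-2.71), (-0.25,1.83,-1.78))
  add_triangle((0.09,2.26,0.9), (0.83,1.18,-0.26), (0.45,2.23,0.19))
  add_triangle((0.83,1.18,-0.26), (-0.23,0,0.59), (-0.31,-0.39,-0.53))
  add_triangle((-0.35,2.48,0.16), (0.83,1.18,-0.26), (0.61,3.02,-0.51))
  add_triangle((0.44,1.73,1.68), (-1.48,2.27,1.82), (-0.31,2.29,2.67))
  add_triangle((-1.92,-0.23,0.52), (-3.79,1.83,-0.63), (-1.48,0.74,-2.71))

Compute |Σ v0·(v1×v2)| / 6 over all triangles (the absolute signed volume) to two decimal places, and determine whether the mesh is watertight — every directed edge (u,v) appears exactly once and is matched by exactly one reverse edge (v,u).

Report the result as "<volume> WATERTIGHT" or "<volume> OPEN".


Per-triangle v0·(v1×v2)/6:
  t1: +0.3092
  t2: +0.9852
  t3: -0.2962
  t4: +0.0512
  t5: -0.0424
  t6: +0.0183
  t7: +1.5493
  t8: +0.8675
  t9: +0.0544
  t10: +0.1678
  t11: +0.6857
  t12: +0.7810
  t13: +0.3265
  t14: +2.4951
  t15: +0.0855
  t16: -0.0022
  t17: +0.2308
  t18: +0.1906
  t19: +0.1738
  t20: +0.2525
  t21: +0.3912
  t22: +0.5065
  t23: +0.2866
  t24: +0.6710
  t25: +0.3908
  t26: +0.8633
  t27: +2.1330
  t28: +0.5126
  t29: +0.1009
  t30: +0.6444
  t31: +1.0185
  t32: +0.7436
  t33: +0.1375
  t34: +0.1287
  t35: +0.2070
  t36: +1.1798
  t37: -0.1616
  t38: +0.1531
  t39: +1.9255
  t40: +0.1218
  t41: +0.9792
  t42: +0.4584
  t43: +0.8188
  t44: +0.0291
  t45: +0.0367
  t46: +1.4411
  t47: -0.3827
  t48: +0.0542
  t49: +0.0298
  t50: +0.1252
  t51: +0.0220
  t52: +0.2111
  t53: +0.2306
  t54: +0.0289
  t55: +0.2283
  t56: +0.1066
  t57: -0.0320
  t58: +0.1464
  t59: +0.3636
  t60: +1.7874
Σ = +27.5203 → |volume| = 27.52

Directed edges: 180 total, each appears once with its reverse present → watertight.

27.52 WATERTIGHT


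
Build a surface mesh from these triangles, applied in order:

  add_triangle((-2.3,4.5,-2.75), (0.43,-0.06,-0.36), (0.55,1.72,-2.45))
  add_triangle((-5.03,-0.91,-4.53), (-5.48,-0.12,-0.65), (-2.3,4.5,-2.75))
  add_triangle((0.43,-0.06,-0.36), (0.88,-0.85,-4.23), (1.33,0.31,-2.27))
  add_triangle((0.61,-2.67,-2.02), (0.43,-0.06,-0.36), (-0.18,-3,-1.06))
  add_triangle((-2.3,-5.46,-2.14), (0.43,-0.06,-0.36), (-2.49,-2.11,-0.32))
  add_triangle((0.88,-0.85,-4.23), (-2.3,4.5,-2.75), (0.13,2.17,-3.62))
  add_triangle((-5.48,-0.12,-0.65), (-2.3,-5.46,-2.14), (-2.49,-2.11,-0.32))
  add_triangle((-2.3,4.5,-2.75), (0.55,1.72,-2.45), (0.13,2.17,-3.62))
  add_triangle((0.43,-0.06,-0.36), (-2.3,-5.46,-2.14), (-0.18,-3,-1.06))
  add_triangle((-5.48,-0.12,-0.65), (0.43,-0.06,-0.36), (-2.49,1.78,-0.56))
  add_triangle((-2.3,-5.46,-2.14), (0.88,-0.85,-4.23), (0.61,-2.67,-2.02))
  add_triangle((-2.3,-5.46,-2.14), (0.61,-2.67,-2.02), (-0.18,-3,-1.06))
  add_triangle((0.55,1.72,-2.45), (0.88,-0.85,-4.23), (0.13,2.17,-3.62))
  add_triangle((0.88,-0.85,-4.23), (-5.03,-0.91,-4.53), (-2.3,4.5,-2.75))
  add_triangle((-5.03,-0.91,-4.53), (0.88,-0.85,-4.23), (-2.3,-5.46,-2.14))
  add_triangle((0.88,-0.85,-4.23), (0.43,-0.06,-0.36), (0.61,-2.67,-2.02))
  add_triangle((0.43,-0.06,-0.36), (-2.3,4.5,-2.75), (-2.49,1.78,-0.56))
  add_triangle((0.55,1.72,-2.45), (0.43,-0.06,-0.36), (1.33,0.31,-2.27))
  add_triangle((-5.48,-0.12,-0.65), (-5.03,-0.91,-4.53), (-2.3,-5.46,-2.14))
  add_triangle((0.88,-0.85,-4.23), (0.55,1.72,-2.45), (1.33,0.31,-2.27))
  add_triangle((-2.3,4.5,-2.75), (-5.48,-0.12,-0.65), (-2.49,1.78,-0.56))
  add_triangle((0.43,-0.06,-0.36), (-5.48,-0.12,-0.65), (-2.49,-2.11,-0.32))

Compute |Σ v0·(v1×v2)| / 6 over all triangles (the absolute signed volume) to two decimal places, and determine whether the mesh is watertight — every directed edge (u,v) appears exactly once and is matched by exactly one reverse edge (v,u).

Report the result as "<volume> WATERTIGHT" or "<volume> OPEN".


96.97 WATERTIGHT

Per-triangle v0·(v1×v2)/6:
  t1: -0.0062
  t2: +18.1568
  t3: +0.1843
  t4: +0.1029
  t5: -0.2802
  t6: +3.6473
  t7: +3.3835
  t8: +1.1586
  t9: -0.3798
  t10: -0.7054
  t11: +5.0548
  t12: +1.1429
  t13: +1.0542
  t14: +21.2737
  t15: +21.1795
  t16: +0.5685
  t17: -0.3120
  t18: +0.0783
  t19: +18.0700
  t20: +1.3161
  t21: +3.0507
  t22: -0.7700
Σ = +96.9682 → |volume| = 96.97

Directed edges: 66 total, each appears once with its reverse present → watertight.


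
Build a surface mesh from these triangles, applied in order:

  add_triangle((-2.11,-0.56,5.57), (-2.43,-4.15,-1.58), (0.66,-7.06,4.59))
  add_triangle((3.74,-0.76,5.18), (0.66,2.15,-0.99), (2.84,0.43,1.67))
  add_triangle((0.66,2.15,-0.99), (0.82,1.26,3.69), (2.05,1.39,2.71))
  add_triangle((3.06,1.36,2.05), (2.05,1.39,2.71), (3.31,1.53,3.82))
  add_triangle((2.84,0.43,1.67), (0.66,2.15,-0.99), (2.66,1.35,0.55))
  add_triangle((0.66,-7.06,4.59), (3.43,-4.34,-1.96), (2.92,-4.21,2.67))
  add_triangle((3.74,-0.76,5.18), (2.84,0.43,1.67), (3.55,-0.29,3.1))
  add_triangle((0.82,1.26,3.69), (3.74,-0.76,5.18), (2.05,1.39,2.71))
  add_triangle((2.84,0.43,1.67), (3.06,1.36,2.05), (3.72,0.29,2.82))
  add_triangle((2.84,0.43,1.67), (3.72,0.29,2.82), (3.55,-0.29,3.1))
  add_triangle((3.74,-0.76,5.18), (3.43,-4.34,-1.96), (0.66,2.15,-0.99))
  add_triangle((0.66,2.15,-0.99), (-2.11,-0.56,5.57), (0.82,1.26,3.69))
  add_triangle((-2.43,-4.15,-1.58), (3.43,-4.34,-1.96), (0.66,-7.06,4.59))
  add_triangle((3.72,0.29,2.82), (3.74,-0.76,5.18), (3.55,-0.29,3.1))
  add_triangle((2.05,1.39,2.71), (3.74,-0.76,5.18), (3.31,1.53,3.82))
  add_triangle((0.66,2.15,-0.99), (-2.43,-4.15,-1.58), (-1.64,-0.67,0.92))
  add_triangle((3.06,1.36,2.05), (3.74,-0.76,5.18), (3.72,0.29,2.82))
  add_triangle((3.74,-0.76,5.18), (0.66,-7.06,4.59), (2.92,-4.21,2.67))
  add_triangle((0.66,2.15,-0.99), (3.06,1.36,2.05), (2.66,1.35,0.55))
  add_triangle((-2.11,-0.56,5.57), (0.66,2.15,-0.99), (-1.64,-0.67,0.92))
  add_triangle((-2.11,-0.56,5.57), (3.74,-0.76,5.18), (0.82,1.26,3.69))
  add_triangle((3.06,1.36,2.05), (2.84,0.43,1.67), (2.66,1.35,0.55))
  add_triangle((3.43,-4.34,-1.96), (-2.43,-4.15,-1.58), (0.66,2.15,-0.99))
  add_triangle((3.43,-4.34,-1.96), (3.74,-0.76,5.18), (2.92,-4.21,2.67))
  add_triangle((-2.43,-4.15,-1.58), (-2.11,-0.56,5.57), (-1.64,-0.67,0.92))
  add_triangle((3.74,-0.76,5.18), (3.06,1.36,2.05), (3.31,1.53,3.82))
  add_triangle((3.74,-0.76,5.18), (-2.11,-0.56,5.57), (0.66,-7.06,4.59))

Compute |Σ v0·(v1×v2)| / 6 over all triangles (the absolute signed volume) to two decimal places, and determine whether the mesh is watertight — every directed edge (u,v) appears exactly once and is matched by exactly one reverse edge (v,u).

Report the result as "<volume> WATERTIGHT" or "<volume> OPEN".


Per-triangle v0·(v1×v2)/6:
  t1: +28.1468
  t2: -2.0273
  t3: +1.9639
  t4: +0.3512
  t5: -0.3662
  t6: +13.9759
  t7: -0.5319
  t8: +2.9914
  t9: +0.3009
  t10: +0.1168
  t11: +13.8783
  t12: +3.7902
  t13: +31.0787
  t14: +0.5574
  t15: +0.6833
  t16: +2.0475
  t17: +1.4545
  t18: +14.2197
  t19: +1.0441
  t20: +2.3056
  t21: +9.1263
  t22: +0.5428
  t23: +7.5970
  t24: +12.0075
  t25: +3.5424
  t26: +2.0600
  t27: +34.3973
Σ = +185.2540 → |volume| = 185.25

Directed edges: 81 total; 3 unmatched, e.g. (2.05,1.39,2.71)→(0.66,2.15,-0.99) → open.

185.25 OPEN


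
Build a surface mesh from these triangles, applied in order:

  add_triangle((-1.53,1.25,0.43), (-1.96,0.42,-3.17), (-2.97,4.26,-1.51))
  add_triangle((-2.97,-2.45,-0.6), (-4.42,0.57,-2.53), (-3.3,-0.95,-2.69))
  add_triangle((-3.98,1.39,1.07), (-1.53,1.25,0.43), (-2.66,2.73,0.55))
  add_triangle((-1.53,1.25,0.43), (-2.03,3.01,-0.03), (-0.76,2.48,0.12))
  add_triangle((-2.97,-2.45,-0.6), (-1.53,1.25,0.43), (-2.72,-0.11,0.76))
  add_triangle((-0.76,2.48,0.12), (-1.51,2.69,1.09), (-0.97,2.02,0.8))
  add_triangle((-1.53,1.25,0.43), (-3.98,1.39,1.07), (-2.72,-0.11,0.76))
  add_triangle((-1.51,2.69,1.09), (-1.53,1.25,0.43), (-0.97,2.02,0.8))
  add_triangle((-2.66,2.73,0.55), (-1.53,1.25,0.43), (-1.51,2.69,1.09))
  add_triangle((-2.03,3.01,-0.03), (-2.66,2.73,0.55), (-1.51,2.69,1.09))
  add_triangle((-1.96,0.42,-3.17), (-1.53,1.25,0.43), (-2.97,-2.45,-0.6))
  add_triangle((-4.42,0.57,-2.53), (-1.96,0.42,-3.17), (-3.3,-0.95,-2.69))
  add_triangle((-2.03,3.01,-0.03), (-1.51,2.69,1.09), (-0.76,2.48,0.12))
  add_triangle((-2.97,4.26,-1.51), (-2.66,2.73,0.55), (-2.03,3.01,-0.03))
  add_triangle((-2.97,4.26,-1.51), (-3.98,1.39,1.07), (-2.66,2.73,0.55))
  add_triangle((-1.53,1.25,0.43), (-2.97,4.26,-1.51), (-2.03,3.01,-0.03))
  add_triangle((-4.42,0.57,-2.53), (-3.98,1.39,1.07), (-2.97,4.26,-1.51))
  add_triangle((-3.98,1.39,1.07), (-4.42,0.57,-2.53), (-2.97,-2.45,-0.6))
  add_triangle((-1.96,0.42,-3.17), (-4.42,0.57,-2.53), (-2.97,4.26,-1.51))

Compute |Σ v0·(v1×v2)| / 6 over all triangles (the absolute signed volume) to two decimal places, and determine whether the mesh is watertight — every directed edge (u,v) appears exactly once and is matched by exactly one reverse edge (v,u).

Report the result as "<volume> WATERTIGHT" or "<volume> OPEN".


Per-triangle v0·(v1×v2)/6:
  t1: -2.4460
  t2: +2.7865
  t3: +0.1007
  t4: -0.2524
  t5: -0.8477
  t6: +0.0598
  t7: +0.0268
  t8: -0.0125
  t9: +0.1679
  t10: +0.5468
  t11: -4.1947
  t12: +2.1741
  t13: +0.4892
  t14: +0.6309
  t15: +2.4049
  t16: -0.5273
  t17: +9.4397
  t18: +7.6980
  t19: +5.8729
Σ = +24.1176 → |volume| = 24.12

Directed edges: 57 total; 9 unmatched, e.g. (-3.3,-0.95,-2.69)→(-2.97,-2.45,-0.6) → open.

24.12 OPEN
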